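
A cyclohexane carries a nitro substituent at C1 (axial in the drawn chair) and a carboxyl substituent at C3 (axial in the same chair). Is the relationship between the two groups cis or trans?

cis

C1 and C3 have the same parity, so their axial bonds point in the same direction.
With same-parity carbons, two substituents on the same face are both axial or both equatorial; opposite faces give one of each.
Here the groups are axial/axial → same face → cis.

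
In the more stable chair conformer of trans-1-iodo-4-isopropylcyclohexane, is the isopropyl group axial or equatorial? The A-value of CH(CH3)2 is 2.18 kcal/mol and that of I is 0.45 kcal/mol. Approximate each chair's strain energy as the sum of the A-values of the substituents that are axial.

equatorial

C1 and C4 have opposite parity, so for the trans isomer the two substituents are e,e in one chair and a,a in the other.
Chair I (isopropyl axial, iodo axial): E = 2.63 kcal/mol.
Chair II (isopropyl equatorial, iodo equatorial): E = 0.00 kcal/mol.
Chair II is the more stable (lower-energy) conformer, and in that chair the isopropyl group is equatorial.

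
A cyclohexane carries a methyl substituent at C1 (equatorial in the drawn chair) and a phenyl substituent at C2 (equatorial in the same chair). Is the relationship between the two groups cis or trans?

C1 and C2 have opposite parity, so their axial bonds point in opposite directions.
With opposite-parity carbons, two substituents on the same face are one axial and one equatorial; opposite faces give both axial or both equatorial.
Here the groups are equatorial/equatorial → opposite face → trans.

trans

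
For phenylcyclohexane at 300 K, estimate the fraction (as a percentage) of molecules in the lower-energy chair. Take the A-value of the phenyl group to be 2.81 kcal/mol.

One chair has the phenyl group axial (E = 2.81 kcal/mol) and the other has it equatorial (E = 0).
ΔG = 2.81 kcal/mol between the two chairs.
K = exp(ΔG/RT) with R = 1.987×10⁻³ kcal mol⁻¹ K⁻¹ and T = 300 K gives K ≈ 111.
Fraction in the lower-energy chair = K/(K+1) = 99.1%.

99.1%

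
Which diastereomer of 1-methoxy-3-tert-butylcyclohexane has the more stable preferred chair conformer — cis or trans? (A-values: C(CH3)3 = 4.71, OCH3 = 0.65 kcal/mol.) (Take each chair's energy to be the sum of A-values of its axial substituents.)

cis

At 1,3 positions (parity same): cis → (e,e or a,a); trans → (a,e or e,a).
Best chair for cis: E = 0.00 kcal/mol; best chair for trans: E = 0.65 kcal/mol.
The cis isomer is lower by 0.65 kcal/mol.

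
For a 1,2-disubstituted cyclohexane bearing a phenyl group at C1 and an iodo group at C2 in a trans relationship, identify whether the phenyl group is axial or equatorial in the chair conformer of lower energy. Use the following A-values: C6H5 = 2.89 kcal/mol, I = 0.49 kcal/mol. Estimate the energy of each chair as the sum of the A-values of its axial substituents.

equatorial

C1 and C2 have opposite parity, so for the trans isomer the two substituents are e,e in one chair and a,a in the other.
Chair I (phenyl axial, iodo axial): E = 3.38 kcal/mol.
Chair II (phenyl equatorial, iodo equatorial): E = 0.00 kcal/mol.
Chair II is the more stable (lower-energy) conformer, and in that chair the phenyl group is equatorial.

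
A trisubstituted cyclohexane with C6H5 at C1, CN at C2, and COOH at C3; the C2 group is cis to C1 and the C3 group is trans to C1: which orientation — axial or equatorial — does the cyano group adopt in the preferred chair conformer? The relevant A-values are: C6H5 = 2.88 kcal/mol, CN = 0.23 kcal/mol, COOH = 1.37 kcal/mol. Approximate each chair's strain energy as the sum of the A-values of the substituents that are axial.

Chair I (phenyl axial, cyano equatorial, carboxyl equatorial): E = 2.88 kcal/mol.
Chair II (phenyl equatorial, cyano axial, carboxyl axial): E = 1.60 kcal/mol.
Chair II is the more stable (lower-energy) conformer, and in that chair the cyano group is axial.

axial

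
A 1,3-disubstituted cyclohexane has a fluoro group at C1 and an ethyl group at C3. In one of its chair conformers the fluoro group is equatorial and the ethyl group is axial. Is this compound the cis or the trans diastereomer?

C1 and C3 have the same parity, so their axial bonds point in the same direction.
With same-parity carbons, two substituents on the same face are both axial or both equatorial; opposite faces give one of each.
Here the groups are equatorial/axial → opposite face → trans.

trans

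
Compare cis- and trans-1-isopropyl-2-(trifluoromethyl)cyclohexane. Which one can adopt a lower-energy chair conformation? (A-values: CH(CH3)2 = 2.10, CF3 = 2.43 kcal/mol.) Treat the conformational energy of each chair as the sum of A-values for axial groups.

trans

At 1,2 positions (parity opposite): cis → (a,e or e,a); trans → (e,e or a,a).
Best chair for cis: E = 2.10 kcal/mol; best chair for trans: E = 0.00 kcal/mol.
The trans isomer is lower by 2.10 kcal/mol.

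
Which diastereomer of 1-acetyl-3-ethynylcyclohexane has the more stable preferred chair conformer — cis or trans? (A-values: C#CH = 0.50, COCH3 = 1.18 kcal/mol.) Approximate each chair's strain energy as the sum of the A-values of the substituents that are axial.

At 1,3 positions (parity same): cis → (e,e or a,a); trans → (a,e or e,a).
Best chair for cis: E = 0.00 kcal/mol; best chair for trans: E = 0.50 kcal/mol.
The cis isomer is lower by 0.50 kcal/mol.

cis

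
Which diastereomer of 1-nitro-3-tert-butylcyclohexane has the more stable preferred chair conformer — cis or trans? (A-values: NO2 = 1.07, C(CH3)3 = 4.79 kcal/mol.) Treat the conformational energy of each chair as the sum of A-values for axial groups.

At 1,3 positions (parity same): cis → (e,e or a,a); trans → (a,e or e,a).
Best chair for cis: E = 0.00 kcal/mol; best chair for trans: E = 1.07 kcal/mol.
The cis isomer is lower by 1.07 kcal/mol.

cis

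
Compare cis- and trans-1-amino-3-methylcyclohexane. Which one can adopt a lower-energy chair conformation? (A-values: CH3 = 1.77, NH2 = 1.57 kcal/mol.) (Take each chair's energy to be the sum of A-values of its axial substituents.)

cis

At 1,3 positions (parity same): cis → (e,e or a,a); trans → (a,e or e,a).
Best chair for cis: E = 0.00 kcal/mol; best chair for trans: E = 1.57 kcal/mol.
The cis isomer is lower by 1.57 kcal/mol.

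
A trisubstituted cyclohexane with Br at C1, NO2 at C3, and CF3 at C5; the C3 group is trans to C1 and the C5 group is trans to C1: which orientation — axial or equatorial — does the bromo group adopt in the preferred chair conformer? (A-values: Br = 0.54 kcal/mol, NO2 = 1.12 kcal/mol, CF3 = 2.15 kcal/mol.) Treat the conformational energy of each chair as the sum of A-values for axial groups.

Chair I (bromo axial, nitro equatorial, trifluoromethyl equatorial): E = 0.54 kcal/mol.
Chair II (bromo equatorial, nitro axial, trifluoromethyl axial): E = 3.27 kcal/mol.
Chair I is the more stable (lower-energy) conformer, and in that chair the bromo group is axial.

axial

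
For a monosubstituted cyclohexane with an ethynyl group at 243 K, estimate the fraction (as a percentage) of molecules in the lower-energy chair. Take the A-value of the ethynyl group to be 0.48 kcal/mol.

One chair has the ethynyl group axial (E = 0.48 kcal/mol) and the other has it equatorial (E = 0).
ΔG = 0.48 kcal/mol between the two chairs.
K = exp(ΔG/RT) with R = 1.987×10⁻³ kcal mol⁻¹ K⁻¹ and T = 243 K gives K ≈ 2.7.
Fraction in the lower-energy chair = K/(K+1) = 73.0%.

73.0%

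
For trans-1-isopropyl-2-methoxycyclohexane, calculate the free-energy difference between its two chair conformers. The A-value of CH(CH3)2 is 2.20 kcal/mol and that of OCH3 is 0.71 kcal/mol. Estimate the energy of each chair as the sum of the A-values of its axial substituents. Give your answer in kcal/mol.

C1 and C2 have opposite parity, so for the trans isomer the two substituents are e,e in one chair and a,a in the other.
Chair I (isopropyl axial, methoxy axial): E = 2.91 kcal/mol.
Chair II (isopropyl equatorial, methoxy equatorial): E = 0.00 kcal/mol.
ΔE = 2.91 − 0.00 = 2.91 kcal/mol; chair II is more stable.

2.91 kcal/mol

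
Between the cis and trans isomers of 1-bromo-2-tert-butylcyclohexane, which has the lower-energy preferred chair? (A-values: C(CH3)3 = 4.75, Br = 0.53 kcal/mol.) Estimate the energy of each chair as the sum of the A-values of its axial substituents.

At 1,2 positions (parity opposite): cis → (a,e or e,a); trans → (e,e or a,a).
Best chair for cis: E = 0.53 kcal/mol; best chair for trans: E = 0.00 kcal/mol.
The trans isomer is lower by 0.53 kcal/mol.

trans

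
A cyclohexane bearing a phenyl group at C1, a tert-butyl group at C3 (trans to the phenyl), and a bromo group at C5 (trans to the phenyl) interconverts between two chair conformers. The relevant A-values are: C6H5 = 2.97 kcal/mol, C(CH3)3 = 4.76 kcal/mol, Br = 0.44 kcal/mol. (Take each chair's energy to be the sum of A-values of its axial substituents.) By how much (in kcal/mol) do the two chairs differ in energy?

Chair I (phenyl axial, tert-butyl equatorial, bromo equatorial): E = 2.97 kcal/mol.
Chair II (phenyl equatorial, tert-butyl axial, bromo axial): E = 5.20 kcal/mol.
ΔE = 5.20 − 2.97 = 2.23 kcal/mol; chair I is more stable.

2.23 kcal/mol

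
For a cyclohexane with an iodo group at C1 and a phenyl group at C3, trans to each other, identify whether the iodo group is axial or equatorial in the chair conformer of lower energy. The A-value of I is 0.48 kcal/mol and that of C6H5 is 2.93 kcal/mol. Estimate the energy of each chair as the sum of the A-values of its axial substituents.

axial

C1 and C3 have the same parity, so for the trans isomer the two substituents are one axial and one equatorial in each chair.
Chair I (iodo axial, phenyl equatorial): E = 0.48 kcal/mol.
Chair II (iodo equatorial, phenyl axial): E = 2.93 kcal/mol.
Chair I is the more stable (lower-energy) conformer, and in that chair the iodo group is axial.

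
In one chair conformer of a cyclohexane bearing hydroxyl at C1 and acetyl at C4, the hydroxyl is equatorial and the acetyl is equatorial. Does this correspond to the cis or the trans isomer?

C1 and C4 have opposite parity, so their axial bonds point in opposite directions.
With opposite-parity carbons, two substituents on the same face are one axial and one equatorial; opposite faces give both axial or both equatorial.
Here the groups are equatorial/equatorial → opposite face → trans.

trans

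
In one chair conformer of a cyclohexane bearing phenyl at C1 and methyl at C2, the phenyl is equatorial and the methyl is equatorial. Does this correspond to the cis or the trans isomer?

C1 and C2 have opposite parity, so their axial bonds point in opposite directions.
With opposite-parity carbons, two substituents on the same face are one axial and one equatorial; opposite faces give both axial or both equatorial.
Here the groups are equatorial/equatorial → opposite face → trans.

trans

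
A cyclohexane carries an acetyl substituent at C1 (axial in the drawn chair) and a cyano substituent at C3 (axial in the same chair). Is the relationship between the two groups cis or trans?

C1 and C3 have the same parity, so their axial bonds point in the same direction.
With same-parity carbons, two substituents on the same face are both axial or both equatorial; opposite faces give one of each.
Here the groups are axial/axial → same face → cis.

cis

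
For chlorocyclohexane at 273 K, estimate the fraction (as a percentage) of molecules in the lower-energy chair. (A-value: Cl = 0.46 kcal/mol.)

70.0%

One chair has the chloro group axial (E = 0.46 kcal/mol) and the other has it equatorial (E = 0).
ΔG = 0.46 kcal/mol between the two chairs.
K = exp(ΔG/RT) with R = 1.987×10⁻³ kcal mol⁻¹ K⁻¹ and T = 273 K gives K ≈ 2.33.
Fraction in the lower-energy chair = K/(K+1) = 70.0%.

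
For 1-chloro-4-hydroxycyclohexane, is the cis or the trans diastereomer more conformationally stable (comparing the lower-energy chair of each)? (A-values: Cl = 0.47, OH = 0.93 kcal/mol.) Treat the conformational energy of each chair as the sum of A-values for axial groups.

At 1,4 positions (parity opposite): cis → (a,e or e,a); trans → (e,e or a,a).
Best chair for cis: E = 0.47 kcal/mol; best chair for trans: E = 0.00 kcal/mol.
The trans isomer is lower by 0.47 kcal/mol.

trans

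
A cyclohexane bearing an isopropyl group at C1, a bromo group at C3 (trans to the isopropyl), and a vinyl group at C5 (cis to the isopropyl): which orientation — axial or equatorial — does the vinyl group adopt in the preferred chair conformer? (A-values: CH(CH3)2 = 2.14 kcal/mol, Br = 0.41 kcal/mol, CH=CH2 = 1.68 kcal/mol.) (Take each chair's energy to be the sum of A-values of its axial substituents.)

equatorial

Chair I (isopropyl axial, bromo equatorial, vinyl axial): E = 3.82 kcal/mol.
Chair II (isopropyl equatorial, bromo axial, vinyl equatorial): E = 0.41 kcal/mol.
Chair II is the more stable (lower-energy) conformer, and in that chair the vinyl group is equatorial.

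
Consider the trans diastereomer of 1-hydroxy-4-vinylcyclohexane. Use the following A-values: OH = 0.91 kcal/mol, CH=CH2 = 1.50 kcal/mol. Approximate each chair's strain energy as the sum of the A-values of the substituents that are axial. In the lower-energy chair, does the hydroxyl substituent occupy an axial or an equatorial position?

equatorial

C1 and C4 have opposite parity, so for the trans isomer the two substituents are e,e in one chair and a,a in the other.
Chair I (hydroxyl axial, vinyl axial): E = 2.41 kcal/mol.
Chair II (hydroxyl equatorial, vinyl equatorial): E = 0.00 kcal/mol.
Chair II is the more stable (lower-energy) conformer, and in that chair the hydroxyl group is equatorial.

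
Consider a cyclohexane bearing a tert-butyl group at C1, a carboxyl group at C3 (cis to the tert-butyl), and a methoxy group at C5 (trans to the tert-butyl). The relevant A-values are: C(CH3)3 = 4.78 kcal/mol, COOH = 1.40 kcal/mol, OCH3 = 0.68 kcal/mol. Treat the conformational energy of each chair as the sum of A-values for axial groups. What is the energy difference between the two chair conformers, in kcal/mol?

Chair I (tert-butyl axial, carboxyl axial, methoxy equatorial): E = 6.18 kcal/mol.
Chair II (tert-butyl equatorial, carboxyl equatorial, methoxy axial): E = 0.68 kcal/mol.
ΔE = 6.18 − 0.68 = 5.50 kcal/mol; chair II is more stable.

5.50 kcal/mol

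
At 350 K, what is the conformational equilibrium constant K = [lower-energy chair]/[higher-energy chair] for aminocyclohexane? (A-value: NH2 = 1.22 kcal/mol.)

K ≈ 5.78

One chair has the amino group axial (E = 1.22 kcal/mol) and the other has it equatorial (E = 0).
ΔG = 1.22 kcal/mol between the two chairs.
K = exp(ΔG/RT) with R = 1.987×10⁻³ kcal mol⁻¹ K⁻¹ and T = 350 K gives K ≈ 5.78.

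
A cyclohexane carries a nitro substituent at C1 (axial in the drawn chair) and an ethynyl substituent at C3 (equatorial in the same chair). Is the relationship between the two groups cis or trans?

C1 and C3 have the same parity, so their axial bonds point in the same direction.
With same-parity carbons, two substituents on the same face are both axial or both equatorial; opposite faces give one of each.
Here the groups are axial/equatorial → opposite face → trans.

trans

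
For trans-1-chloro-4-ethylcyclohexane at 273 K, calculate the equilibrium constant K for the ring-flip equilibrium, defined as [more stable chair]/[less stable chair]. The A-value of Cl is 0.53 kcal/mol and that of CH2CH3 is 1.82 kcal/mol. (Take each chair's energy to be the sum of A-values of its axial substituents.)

K ≈ 76.1

C1 and C4 have opposite parity, so for the trans isomer the two substituents are e,e in one chair and a,a in the other.
Chair I (chloro axial, ethyl axial): E = 2.35 kcal/mol; chair II (chloro equatorial, ethyl equatorial): E = 0.00 kcal/mol.
ΔG = 2.35 kcal/mol between the two chairs.
K = exp(ΔG/RT) with R = 1.987×10⁻³ kcal mol⁻¹ K⁻¹ and T = 273 K gives K ≈ 76.1.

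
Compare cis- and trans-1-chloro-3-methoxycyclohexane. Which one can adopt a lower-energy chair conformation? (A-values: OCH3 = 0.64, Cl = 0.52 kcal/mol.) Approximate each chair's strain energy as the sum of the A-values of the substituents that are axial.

At 1,3 positions (parity same): cis → (e,e or a,a); trans → (a,e or e,a).
Best chair for cis: E = 0.00 kcal/mol; best chair for trans: E = 0.52 kcal/mol.
The cis isomer is lower by 0.52 kcal/mol.

cis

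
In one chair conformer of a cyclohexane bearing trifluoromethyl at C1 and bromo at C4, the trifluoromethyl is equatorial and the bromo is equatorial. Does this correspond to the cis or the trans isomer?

trans

C1 and C4 have opposite parity, so their axial bonds point in opposite directions.
With opposite-parity carbons, two substituents on the same face are one axial and one equatorial; opposite faces give both axial or both equatorial.
Here the groups are equatorial/equatorial → opposite face → trans.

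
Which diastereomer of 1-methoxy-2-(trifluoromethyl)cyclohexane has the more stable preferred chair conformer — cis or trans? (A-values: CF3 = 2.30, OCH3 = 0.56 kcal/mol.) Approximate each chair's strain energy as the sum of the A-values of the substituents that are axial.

At 1,2 positions (parity opposite): cis → (a,e or e,a); trans → (e,e or a,a).
Best chair for cis: E = 0.56 kcal/mol; best chair for trans: E = 0.00 kcal/mol.
The trans isomer is lower by 0.56 kcal/mol.

trans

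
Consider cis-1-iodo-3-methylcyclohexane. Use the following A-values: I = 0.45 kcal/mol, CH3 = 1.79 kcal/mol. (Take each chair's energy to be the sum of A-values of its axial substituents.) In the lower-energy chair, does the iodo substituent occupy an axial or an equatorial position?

equatorial

C1 and C3 have the same parity, so for the cis isomer the two substituents are e,e in one chair and a,a in the other.
Chair I (iodo axial, methyl axial): E = 2.24 kcal/mol.
Chair II (iodo equatorial, methyl equatorial): E = 0.00 kcal/mol.
Chair II is the more stable (lower-energy) conformer, and in that chair the iodo group is equatorial.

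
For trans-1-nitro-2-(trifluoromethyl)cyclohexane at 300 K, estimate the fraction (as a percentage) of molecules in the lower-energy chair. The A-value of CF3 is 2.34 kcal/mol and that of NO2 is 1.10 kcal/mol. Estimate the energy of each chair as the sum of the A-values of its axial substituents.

C1 and C2 have opposite parity, so for the trans isomer the two substituents are e,e in one chair and a,a in the other.
Chair I (trifluoromethyl axial, nitro axial): E = 3.44 kcal/mol; chair II (trifluoromethyl equatorial, nitro equatorial): E = 0.00 kcal/mol.
ΔG = 3.44 kcal/mol between the two chairs.
K = exp(ΔG/RT) with R = 1.987×10⁻³ kcal mol⁻¹ K⁻¹ and T = 300 K gives K ≈ 321.
Fraction in the lower-energy chair = K/(K+1) = 99.7%.

99.7%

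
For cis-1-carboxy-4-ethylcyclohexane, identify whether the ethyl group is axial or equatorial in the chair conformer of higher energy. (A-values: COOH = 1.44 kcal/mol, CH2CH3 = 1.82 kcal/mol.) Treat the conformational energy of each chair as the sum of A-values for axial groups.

C1 and C4 have opposite parity, so for the cis isomer the two substituents are one axial and one equatorial in each chair.
Chair I (carboxyl axial, ethyl equatorial): E = 1.44 kcal/mol.
Chair II (carboxyl equatorial, ethyl axial): E = 1.82 kcal/mol.
Chair II is the less stable (higher-energy) conformer, and in that chair the ethyl group is axial.

axial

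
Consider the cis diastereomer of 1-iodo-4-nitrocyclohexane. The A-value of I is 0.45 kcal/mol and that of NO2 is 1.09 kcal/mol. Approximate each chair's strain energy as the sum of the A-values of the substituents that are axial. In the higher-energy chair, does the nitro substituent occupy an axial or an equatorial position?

axial

C1 and C4 have opposite parity, so for the cis isomer the two substituents are one axial and one equatorial in each chair.
Chair I (iodo axial, nitro equatorial): E = 0.45 kcal/mol.
Chair II (iodo equatorial, nitro axial): E = 1.09 kcal/mol.
Chair II is the less stable (higher-energy) conformer, and in that chair the nitro group is axial.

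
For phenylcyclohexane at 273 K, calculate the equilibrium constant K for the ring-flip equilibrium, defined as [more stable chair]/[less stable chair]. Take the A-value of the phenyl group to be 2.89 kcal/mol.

One chair has the phenyl group axial (E = 2.89 kcal/mol) and the other has it equatorial (E = 0).
ΔG = 2.89 kcal/mol between the two chairs.
K = exp(ΔG/RT) with R = 1.987×10⁻³ kcal mol⁻¹ K⁻¹ and T = 273 K gives K ≈ 206.

K ≈ 206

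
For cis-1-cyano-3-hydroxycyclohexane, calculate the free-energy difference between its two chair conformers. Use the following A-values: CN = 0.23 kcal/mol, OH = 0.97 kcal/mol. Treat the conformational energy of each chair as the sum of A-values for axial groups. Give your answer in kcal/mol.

C1 and C3 have the same parity, so for the cis isomer the two substituents are e,e in one chair and a,a in the other.
Chair I (cyano axial, hydroxyl axial): E = 1.20 kcal/mol.
Chair II (cyano equatorial, hydroxyl equatorial): E = 0.00 kcal/mol.
ΔE = 1.20 − 0.00 = 1.20 kcal/mol; chair II is more stable.

1.20 kcal/mol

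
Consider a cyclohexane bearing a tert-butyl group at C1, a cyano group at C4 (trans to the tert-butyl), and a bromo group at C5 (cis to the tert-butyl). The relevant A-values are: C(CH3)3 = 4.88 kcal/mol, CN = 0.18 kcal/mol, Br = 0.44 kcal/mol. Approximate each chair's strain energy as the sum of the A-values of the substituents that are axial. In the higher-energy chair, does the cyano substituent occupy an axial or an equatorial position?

axial

Chair I (tert-butyl axial, cyano axial, bromo axial): E = 5.50 kcal/mol.
Chair II (tert-butyl equatorial, cyano equatorial, bromo equatorial): E = 0.00 kcal/mol.
Chair I is the less stable (higher-energy) conformer, and in that chair the cyano group is axial.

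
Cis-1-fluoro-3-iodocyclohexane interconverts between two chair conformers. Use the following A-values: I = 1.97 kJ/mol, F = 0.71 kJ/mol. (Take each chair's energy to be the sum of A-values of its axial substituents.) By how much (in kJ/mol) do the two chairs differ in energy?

C1 and C3 have the same parity, so for the cis isomer the two substituents are e,e in one chair and a,a in the other.
Chair I (iodo axial, fluoro axial): E = 2.68 kJ/mol.
Chair II (iodo equatorial, fluoro equatorial): E = 0.00 kJ/mol.
ΔE = 2.68 − 0.00 = 2.68 kJ/mol; chair II is more stable.

2.68 kJ/mol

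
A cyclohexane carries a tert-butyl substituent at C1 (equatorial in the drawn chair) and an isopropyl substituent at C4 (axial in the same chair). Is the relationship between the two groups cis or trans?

cis

C1 and C4 have opposite parity, so their axial bonds point in opposite directions.
With opposite-parity carbons, two substituents on the same face are one axial and one equatorial; opposite faces give both axial or both equatorial.
Here the groups are equatorial/axial → same face → cis.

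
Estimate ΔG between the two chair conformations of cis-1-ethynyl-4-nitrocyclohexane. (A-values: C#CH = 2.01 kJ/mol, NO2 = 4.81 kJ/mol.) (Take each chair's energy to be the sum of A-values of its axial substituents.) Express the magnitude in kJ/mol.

2.80 kJ/mol

C1 and C4 have opposite parity, so for the cis isomer the two substituents are one axial and one equatorial in each chair.
Chair I (ethynyl axial, nitro equatorial): E = 2.01 kJ/mol.
Chair II (ethynyl equatorial, nitro axial): E = 4.81 kJ/mol.
ΔE = 4.81 − 2.01 = 2.80 kJ/mol; chair I is more stable.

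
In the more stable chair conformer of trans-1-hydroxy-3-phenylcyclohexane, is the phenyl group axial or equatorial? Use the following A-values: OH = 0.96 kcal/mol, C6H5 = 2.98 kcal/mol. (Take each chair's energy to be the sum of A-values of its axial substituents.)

equatorial

C1 and C3 have the same parity, so for the trans isomer the two substituents are one axial and one equatorial in each chair.
Chair I (hydroxyl axial, phenyl equatorial): E = 0.96 kcal/mol.
Chair II (hydroxyl equatorial, phenyl axial): E = 2.98 kcal/mol.
Chair I is the more stable (lower-energy) conformer, and in that chair the phenyl group is equatorial.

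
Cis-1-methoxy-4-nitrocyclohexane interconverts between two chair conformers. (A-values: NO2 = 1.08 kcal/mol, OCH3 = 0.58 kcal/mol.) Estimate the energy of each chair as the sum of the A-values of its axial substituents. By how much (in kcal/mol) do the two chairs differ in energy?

0.50 kcal/mol

C1 and C4 have opposite parity, so for the cis isomer the two substituents are one axial and one equatorial in each chair.
Chair I (nitro axial, methoxy equatorial): E = 1.08 kcal/mol.
Chair II (nitro equatorial, methoxy axial): E = 0.58 kcal/mol.
ΔE = 1.08 − 0.58 = 0.50 kcal/mol; chair II is more stable.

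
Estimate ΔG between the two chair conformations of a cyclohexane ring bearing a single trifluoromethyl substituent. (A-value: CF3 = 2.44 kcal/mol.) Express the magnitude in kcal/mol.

A monosubstituted cyclohexane has one chair with the trifluoromethyl group axial (E = A = 2.44 kcal/mol) and one with it equatorial (E = 0).
ΔE = 2.44 − 0 = 2.44 kcal/mol.

2.44 kcal/mol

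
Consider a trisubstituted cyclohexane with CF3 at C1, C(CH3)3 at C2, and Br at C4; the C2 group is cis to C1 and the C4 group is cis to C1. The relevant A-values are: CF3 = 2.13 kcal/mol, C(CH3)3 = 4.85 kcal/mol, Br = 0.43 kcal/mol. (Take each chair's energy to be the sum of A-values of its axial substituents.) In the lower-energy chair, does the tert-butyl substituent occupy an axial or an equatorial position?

Chair I (trifluoromethyl axial, tert-butyl equatorial, bromo equatorial): E = 2.13 kcal/mol.
Chair II (trifluoromethyl equatorial, tert-butyl axial, bromo axial): E = 5.28 kcal/mol.
Chair I is the more stable (lower-energy) conformer, and in that chair the tert-butyl group is equatorial.

equatorial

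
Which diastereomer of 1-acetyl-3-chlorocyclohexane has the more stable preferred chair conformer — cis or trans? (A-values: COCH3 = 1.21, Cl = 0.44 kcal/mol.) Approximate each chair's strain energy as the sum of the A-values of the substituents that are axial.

At 1,3 positions (parity same): cis → (e,e or a,a); trans → (a,e or e,a).
Best chair for cis: E = 0.00 kcal/mol; best chair for trans: E = 0.44 kcal/mol.
The cis isomer is lower by 0.44 kcal/mol.

cis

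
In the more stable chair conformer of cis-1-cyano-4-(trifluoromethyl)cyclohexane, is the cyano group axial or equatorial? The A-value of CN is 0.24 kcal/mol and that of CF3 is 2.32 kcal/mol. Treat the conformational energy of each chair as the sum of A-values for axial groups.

axial

C1 and C4 have opposite parity, so for the cis isomer the two substituents are one axial and one equatorial in each chair.
Chair I (cyano axial, trifluoromethyl equatorial): E = 0.24 kcal/mol.
Chair II (cyano equatorial, trifluoromethyl axial): E = 2.32 kcal/mol.
Chair I is the more stable (lower-energy) conformer, and in that chair the cyano group is axial.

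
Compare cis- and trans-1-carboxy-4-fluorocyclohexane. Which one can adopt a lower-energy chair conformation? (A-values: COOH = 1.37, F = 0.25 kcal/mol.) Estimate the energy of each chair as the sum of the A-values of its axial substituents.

At 1,4 positions (parity opposite): cis → (a,e or e,a); trans → (e,e or a,a).
Best chair for cis: E = 0.25 kcal/mol; best chair for trans: E = 0.00 kcal/mol.
The trans isomer is lower by 0.25 kcal/mol.

trans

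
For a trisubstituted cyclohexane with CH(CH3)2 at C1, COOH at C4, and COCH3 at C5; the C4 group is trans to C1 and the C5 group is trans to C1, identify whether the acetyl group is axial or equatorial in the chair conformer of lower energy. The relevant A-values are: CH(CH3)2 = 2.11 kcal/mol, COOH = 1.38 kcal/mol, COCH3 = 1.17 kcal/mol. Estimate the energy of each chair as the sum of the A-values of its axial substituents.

axial

Chair I (isopropyl axial, carboxyl axial, acetyl equatorial): E = 3.49 kcal/mol.
Chair II (isopropyl equatorial, carboxyl equatorial, acetyl axial): E = 1.17 kcal/mol.
Chair II is the more stable (lower-energy) conformer, and in that chair the acetyl group is axial.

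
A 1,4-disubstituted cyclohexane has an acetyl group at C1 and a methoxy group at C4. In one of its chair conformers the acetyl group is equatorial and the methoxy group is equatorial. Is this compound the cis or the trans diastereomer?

trans

C1 and C4 have opposite parity, so their axial bonds point in opposite directions.
With opposite-parity carbons, two substituents on the same face are one axial and one equatorial; opposite faces give both axial or both equatorial.
Here the groups are equatorial/equatorial → opposite face → trans.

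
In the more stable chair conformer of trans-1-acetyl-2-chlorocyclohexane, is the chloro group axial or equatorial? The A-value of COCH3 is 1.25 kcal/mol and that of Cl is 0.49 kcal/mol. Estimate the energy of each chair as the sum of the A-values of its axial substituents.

C1 and C2 have opposite parity, so for the trans isomer the two substituents are e,e in one chair and a,a in the other.
Chair I (acetyl axial, chloro axial): E = 1.74 kcal/mol.
Chair II (acetyl equatorial, chloro equatorial): E = 0.00 kcal/mol.
Chair II is the more stable (lower-energy) conformer, and in that chair the chloro group is equatorial.

equatorial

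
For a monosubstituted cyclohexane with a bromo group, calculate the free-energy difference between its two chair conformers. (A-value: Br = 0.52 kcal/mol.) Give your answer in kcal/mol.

A monosubstituted cyclohexane has one chair with the bromo group axial (E = A = 0.52 kcal/mol) and one with it equatorial (E = 0).
ΔE = 0.52 − 0 = 0.52 kcal/mol.

0.52 kcal/mol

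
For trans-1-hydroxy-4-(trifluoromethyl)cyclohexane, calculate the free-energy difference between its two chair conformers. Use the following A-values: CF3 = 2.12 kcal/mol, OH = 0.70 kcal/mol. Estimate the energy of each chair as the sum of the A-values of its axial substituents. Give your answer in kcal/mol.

C1 and C4 have opposite parity, so for the trans isomer the two substituents are e,e in one chair and a,a in the other.
Chair I (trifluoromethyl axial, hydroxyl axial): E = 2.82 kcal/mol.
Chair II (trifluoromethyl equatorial, hydroxyl equatorial): E = 0.00 kcal/mol.
ΔE = 2.82 − 0.00 = 2.82 kcal/mol; chair II is more stable.

2.82 kcal/mol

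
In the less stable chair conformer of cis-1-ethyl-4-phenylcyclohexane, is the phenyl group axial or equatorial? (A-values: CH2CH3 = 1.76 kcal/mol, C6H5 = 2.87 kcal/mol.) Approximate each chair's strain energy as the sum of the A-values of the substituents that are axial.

C1 and C4 have opposite parity, so for the cis isomer the two substituents are one axial and one equatorial in each chair.
Chair I (ethyl axial, phenyl equatorial): E = 1.76 kcal/mol.
Chair II (ethyl equatorial, phenyl axial): E = 2.87 kcal/mol.
Chair II is the less stable (higher-energy) conformer, and in that chair the phenyl group is axial.

axial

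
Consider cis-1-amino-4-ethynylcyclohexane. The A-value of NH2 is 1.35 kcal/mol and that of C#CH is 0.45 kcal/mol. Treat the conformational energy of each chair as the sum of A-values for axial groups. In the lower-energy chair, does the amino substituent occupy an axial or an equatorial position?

C1 and C4 have opposite parity, so for the cis isomer the two substituents are one axial and one equatorial in each chair.
Chair I (amino axial, ethynyl equatorial): E = 1.35 kcal/mol.
Chair II (amino equatorial, ethynyl axial): E = 0.45 kcal/mol.
Chair II is the more stable (lower-energy) conformer, and in that chair the amino group is equatorial.

equatorial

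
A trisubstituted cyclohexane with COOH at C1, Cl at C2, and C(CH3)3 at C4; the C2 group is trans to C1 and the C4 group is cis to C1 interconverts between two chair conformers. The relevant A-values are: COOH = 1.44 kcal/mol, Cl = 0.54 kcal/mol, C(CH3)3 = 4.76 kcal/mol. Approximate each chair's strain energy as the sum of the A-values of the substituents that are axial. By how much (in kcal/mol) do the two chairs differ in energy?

Chair I (carboxyl axial, chloro axial, tert-butyl equatorial): E = 1.98 kcal/mol.
Chair II (carboxyl equatorial, chloro equatorial, tert-butyl axial): E = 4.76 kcal/mol.
ΔE = 4.76 − 1.98 = 2.78 kcal/mol; chair I is more stable.

2.78 kcal/mol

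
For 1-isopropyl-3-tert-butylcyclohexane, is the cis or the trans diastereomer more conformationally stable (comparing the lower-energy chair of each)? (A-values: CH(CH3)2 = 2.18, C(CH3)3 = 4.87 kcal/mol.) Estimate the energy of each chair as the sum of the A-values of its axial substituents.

At 1,3 positions (parity same): cis → (e,e or a,a); trans → (a,e or e,a).
Best chair for cis: E = 0.00 kcal/mol; best chair for trans: E = 2.18 kcal/mol.
The cis isomer is lower by 2.18 kcal/mol.

cis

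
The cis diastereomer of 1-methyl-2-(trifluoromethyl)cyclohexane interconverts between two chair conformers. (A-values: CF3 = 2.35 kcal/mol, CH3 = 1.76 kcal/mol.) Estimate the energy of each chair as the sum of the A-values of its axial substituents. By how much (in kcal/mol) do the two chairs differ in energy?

C1 and C2 have opposite parity, so for the cis isomer the two substituents are one axial and one equatorial in each chair.
Chair I (trifluoromethyl axial, methyl equatorial): E = 2.35 kcal/mol.
Chair II (trifluoromethyl equatorial, methyl axial): E = 1.76 kcal/mol.
ΔE = 2.35 − 1.76 = 0.59 kcal/mol; chair II is more stable.

0.59 kcal/mol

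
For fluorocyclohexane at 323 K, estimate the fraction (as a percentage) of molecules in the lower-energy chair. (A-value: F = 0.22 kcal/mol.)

One chair has the fluoro group axial (E = 0.22 kcal/mol) and the other has it equatorial (E = 0).
ΔG = 0.22 kcal/mol between the two chairs.
K = exp(ΔG/RT) with R = 1.987×10⁻³ kcal mol⁻¹ K⁻¹ and T = 323 K gives K ≈ 1.41.
Fraction in the lower-energy chair = K/(K+1) = 58.5%.

58.5%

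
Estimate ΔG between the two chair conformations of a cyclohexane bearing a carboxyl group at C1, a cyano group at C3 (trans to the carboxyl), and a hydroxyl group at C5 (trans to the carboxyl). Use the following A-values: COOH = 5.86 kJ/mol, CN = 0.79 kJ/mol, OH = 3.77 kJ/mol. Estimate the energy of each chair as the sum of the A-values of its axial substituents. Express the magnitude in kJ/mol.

1.30 kJ/mol

Chair I (carboxyl axial, cyano equatorial, hydroxyl equatorial): E = 5.86 kJ/mol.
Chair II (carboxyl equatorial, cyano axial, hydroxyl axial): E = 4.56 kJ/mol.
ΔE = 5.86 − 4.56 = 1.30 kJ/mol; chair II is more stable.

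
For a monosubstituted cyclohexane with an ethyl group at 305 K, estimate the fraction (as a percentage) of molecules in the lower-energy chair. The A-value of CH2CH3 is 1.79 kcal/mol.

95.0%

One chair has the ethyl group axial (E = 1.79 kcal/mol) and the other has it equatorial (E = 0).
ΔG = 1.79 kcal/mol between the two chairs.
K = exp(ΔG/RT) with R = 1.987×10⁻³ kcal mol⁻¹ K⁻¹ and T = 305 K gives K ≈ 19.2.
Fraction in the lower-energy chair = K/(K+1) = 95.0%.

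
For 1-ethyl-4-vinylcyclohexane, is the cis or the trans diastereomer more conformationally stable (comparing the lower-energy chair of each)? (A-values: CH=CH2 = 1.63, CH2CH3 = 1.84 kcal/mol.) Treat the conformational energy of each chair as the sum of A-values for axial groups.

trans

At 1,4 positions (parity opposite): cis → (a,e or e,a); trans → (e,e or a,a).
Best chair for cis: E = 1.63 kcal/mol; best chair for trans: E = 0.00 kcal/mol.
The trans isomer is lower by 1.63 kcal/mol.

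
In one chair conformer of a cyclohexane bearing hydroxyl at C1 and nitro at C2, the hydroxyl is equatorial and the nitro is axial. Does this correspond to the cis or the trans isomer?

cis

C1 and C2 have opposite parity, so their axial bonds point in opposite directions.
With opposite-parity carbons, two substituents on the same face are one axial and one equatorial; opposite faces give both axial or both equatorial.
Here the groups are equatorial/axial → same face → cis.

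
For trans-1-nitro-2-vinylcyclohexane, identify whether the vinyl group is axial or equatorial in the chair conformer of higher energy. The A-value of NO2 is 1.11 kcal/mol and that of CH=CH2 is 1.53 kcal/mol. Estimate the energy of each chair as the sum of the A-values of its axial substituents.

C1 and C2 have opposite parity, so for the trans isomer the two substituents are e,e in one chair and a,a in the other.
Chair I (nitro axial, vinyl axial): E = 2.64 kcal/mol.
Chair II (nitro equatorial, vinyl equatorial): E = 0.00 kcal/mol.
Chair I is the less stable (higher-energy) conformer, and in that chair the vinyl group is axial.

axial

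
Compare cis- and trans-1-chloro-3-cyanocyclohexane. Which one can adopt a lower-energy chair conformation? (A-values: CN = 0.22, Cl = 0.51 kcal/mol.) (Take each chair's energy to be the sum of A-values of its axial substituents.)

At 1,3 positions (parity same): cis → (e,e or a,a); trans → (a,e or e,a).
Best chair for cis: E = 0.00 kcal/mol; best chair for trans: E = 0.22 kcal/mol.
The cis isomer is lower by 0.22 kcal/mol.

cis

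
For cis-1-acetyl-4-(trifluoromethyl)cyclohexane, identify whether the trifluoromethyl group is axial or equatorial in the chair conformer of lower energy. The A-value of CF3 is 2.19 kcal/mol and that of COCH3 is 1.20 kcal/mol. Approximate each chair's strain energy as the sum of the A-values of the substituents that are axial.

equatorial

C1 and C4 have opposite parity, so for the cis isomer the two substituents are one axial and one equatorial in each chair.
Chair I (trifluoromethyl axial, acetyl equatorial): E = 2.19 kcal/mol.
Chair II (trifluoromethyl equatorial, acetyl axial): E = 1.20 kcal/mol.
Chair II is the more stable (lower-energy) conformer, and in that chair the trifluoromethyl group is equatorial.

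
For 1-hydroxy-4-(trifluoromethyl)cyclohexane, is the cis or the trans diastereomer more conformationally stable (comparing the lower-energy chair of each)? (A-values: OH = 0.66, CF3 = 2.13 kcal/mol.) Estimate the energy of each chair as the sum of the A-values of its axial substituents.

At 1,4 positions (parity opposite): cis → (a,e or e,a); trans → (e,e or a,a).
Best chair for cis: E = 0.66 kcal/mol; best chair for trans: E = 0.00 kcal/mol.
The trans isomer is lower by 0.66 kcal/mol.

trans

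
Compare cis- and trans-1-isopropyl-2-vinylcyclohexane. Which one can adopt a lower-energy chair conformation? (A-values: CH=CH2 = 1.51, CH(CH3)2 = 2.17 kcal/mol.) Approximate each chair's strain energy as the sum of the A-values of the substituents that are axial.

trans

At 1,2 positions (parity opposite): cis → (a,e or e,a); trans → (e,e or a,a).
Best chair for cis: E = 1.51 kcal/mol; best chair for trans: E = 0.00 kcal/mol.
The trans isomer is lower by 1.51 kcal/mol.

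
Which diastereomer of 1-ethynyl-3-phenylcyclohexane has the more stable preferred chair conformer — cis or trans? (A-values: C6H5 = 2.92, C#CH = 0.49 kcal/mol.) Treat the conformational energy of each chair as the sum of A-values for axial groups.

At 1,3 positions (parity same): cis → (e,e or a,a); trans → (a,e or e,a).
Best chair for cis: E = 0.00 kcal/mol; best chair for trans: E = 0.49 kcal/mol.
The cis isomer is lower by 0.49 kcal/mol.

cis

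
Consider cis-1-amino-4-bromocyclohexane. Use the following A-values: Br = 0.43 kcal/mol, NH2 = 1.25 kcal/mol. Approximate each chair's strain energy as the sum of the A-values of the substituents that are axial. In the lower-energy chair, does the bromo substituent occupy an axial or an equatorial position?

axial

C1 and C4 have opposite parity, so for the cis isomer the two substituents are one axial and one equatorial in each chair.
Chair I (bromo axial, amino equatorial): E = 0.43 kcal/mol.
Chair II (bromo equatorial, amino axial): E = 1.25 kcal/mol.
Chair I is the more stable (lower-energy) conformer, and in that chair the bromo group is axial.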